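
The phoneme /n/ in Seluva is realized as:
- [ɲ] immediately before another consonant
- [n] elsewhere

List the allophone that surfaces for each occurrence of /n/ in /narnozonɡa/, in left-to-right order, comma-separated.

Occurrence 1 (position 1): no conditioning environment matches → elsewhere allophone [n].
Occurrence 2 (position 4): no conditioning environment matches → elsewhere allophone [n].
Occurrence 3 (position 8): immediately before another consonant → [ɲ].

[n], [n], [ɲ]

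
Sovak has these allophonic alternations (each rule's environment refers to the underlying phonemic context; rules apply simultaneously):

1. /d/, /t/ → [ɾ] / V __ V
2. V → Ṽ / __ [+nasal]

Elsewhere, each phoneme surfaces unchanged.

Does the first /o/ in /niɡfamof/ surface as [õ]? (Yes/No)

No

/o/ — between /m/ and /f/; rule 2 does not apply here → [o].
The actual realization is [o], not [õ].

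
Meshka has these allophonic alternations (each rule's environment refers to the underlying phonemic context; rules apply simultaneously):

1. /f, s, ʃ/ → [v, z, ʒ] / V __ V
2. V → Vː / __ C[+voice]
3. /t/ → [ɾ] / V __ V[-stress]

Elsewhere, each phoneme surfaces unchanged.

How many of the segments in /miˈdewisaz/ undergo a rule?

4

Segments that undergo a rule: /i/ → [iː] (rule 2); /e/ → [eː] (rule 2); /s/ → [z] (rule 1); /a/ → [aː] (rule 2).
All other segments surface unchanged.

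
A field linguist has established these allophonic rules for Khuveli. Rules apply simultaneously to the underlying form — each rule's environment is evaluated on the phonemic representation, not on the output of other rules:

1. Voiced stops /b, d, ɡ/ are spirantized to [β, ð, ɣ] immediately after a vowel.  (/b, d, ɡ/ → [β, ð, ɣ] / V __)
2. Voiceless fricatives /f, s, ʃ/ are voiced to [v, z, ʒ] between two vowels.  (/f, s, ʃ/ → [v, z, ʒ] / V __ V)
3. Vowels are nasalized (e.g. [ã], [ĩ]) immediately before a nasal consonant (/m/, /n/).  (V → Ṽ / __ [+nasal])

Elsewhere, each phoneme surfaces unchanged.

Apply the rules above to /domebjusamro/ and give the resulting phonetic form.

/d/ (word-initial): rule 1 targets it, but not immediately after a vowel → unchanged [d].
/o/ (between /d/ and /m/) occurs before a nasal consonant → [õ] by rule 3.
/e/ (between /m/ and /b/): rule 3 targets it, but not before a nasal consonant → unchanged [e].
/b/ (between /e/ and /j/): immediately after a vowel, so rule 1 applies → [β].
/u/ (between /j/ and /s/) is in the target of rule 3 but the environment (before a nasal consonant) is not met → [u].
/s/ meets the environment for rule 2 (between two vowels) → [z].
/a/ meets the environment for rule 3 (before a nasal consonant) → [ã].
/o/ (word-final) fails the environment for rule 3, so it stays [o].

[dõmeβjuzãmro]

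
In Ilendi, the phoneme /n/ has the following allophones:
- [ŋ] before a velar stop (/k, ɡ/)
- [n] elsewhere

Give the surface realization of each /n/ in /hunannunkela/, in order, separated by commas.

[n], [n], [n], [ŋ]

Occurrence 1 (position 3): no conditioning environment matches → elsewhere allophone [n].
Occurrence 2 (position 5): no conditioning environment matches → elsewhere allophone [n].
Occurrence 3 (position 6): no conditioning environment matches → elsewhere allophone [n].
Occurrence 4 (position 8): before a velar stop → [ŋ].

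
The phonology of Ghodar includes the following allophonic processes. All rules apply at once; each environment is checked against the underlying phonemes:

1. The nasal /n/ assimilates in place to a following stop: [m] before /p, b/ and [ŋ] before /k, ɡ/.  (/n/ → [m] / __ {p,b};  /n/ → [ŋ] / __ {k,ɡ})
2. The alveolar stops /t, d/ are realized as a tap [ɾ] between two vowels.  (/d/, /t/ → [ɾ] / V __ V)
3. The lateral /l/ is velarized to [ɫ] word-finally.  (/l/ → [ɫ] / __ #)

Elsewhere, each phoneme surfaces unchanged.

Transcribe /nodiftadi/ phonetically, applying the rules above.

/n/ (word-initial) fails the environment for rule 1, so it stays [n].
/o/ (between /n/ and /d/): no rule targets it → [o].
/d/ — between /o/ and /i/, between two vowels — surfaces as [ɾ] (rule 2).
/i/ — not in any rule's target class → [i].
/f/ (between /i/ and /t/) is unaffected → [f].
/t/ (between /f/ and /a/): rule 2 targets it, but not between two vowels → unchanged [t].
/a/ stays [a].
/d/ meets the environment for rule 2 (between two vowels) → [ɾ].
/i/ — not in any rule's target class → [i].

[noɾiftaɾi]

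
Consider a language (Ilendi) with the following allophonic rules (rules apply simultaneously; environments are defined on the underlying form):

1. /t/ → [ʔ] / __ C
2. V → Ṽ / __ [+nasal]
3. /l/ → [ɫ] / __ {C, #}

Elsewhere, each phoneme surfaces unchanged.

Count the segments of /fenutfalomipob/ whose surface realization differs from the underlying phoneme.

3

Segments that undergo a rule: /e/ → [ẽ] (rule 2); /t/ → [ʔ] (rule 1); /o/ → [õ] (rule 2).
All other segments surface unchanged.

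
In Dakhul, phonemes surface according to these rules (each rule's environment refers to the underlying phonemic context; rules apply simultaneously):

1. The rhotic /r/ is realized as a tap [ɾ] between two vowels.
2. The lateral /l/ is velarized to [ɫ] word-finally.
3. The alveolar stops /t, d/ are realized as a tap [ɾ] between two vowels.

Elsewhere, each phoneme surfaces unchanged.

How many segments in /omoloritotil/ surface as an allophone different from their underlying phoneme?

Segments that undergo a rule: /r/ → [ɾ] (rule 1); /t/ → [ɾ] (rule 3); /t/ → [ɾ] (rule 3); /l/ → [ɫ] (rule 2).
All other segments surface unchanged.

4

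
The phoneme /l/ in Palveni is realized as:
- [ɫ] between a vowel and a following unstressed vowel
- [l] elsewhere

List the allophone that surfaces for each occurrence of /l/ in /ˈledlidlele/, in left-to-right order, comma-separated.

[l], [l], [l], [ɫ]

Occurrence 1 (position 1): no conditioning environment matches → elsewhere allophone [l].
Occurrence 2 (position 4): no conditioning environment matches → elsewhere allophone [l].
Occurrence 3 (position 7): no conditioning environment matches → elsewhere allophone [l].
Occurrence 4 (position 9): between a vowel and a following unstressed vowel → [ɫ].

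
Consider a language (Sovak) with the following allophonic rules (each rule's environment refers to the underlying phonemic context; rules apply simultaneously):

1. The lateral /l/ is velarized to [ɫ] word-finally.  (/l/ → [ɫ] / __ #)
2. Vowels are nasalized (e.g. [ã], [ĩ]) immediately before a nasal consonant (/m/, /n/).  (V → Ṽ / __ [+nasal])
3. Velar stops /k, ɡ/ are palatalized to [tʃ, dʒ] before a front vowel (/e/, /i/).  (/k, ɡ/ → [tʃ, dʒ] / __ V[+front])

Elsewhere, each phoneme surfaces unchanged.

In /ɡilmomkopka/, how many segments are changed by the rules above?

2

Segments that undergo a rule: /ɡ/ → [dʒ] (rule 3); /o/ → [õ] (rule 2).
All other segments surface unchanged.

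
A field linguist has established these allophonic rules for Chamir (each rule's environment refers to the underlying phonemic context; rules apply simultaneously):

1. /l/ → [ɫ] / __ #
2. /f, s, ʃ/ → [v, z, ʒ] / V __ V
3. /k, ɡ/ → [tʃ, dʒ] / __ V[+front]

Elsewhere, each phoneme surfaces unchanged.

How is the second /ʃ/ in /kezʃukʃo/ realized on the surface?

/ʃ/ (between /k/ and /o/): rule 2 targets it, but not between two vowels → unchanged [ʃ].

[ʃ]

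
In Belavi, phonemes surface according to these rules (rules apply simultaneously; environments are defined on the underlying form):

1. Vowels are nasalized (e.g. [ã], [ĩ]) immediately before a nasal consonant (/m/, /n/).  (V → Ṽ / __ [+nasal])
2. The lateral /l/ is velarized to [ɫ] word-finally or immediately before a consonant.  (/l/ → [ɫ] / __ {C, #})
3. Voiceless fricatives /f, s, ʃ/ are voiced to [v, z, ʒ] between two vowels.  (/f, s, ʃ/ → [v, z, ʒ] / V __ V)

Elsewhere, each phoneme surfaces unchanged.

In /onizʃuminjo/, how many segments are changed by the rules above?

Segments that undergo a rule: /o/ → [õ] (rule 1); /u/ → [ũ] (rule 1); /i/ → [ĩ] (rule 1).
All other segments surface unchanged.

3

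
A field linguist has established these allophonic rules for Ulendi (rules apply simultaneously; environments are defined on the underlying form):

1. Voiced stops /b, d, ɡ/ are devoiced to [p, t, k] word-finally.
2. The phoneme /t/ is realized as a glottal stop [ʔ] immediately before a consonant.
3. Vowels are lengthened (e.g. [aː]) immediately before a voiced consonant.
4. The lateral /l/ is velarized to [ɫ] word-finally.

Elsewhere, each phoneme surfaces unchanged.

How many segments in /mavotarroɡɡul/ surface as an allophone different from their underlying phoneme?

5

Segments that undergo a rule: /a/ → [aː] (rule 3); /a/ → [aː] (rule 3); /o/ → [oː] (rule 3); /u/ → [uː] (rule 3); /l/ → [ɫ] (rule 4).
All other segments surface unchanged.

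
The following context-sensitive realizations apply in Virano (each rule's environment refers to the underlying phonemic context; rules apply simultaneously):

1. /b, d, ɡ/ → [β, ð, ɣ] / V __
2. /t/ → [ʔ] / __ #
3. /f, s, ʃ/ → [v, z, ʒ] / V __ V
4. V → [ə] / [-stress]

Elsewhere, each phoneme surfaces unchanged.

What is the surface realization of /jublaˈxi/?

Rule 4 applies to /u/ (between /j/ and /b/: in an unstressed syllable) → [ə].
/b/ meets the environment for rule 1 (immediately after a vowel) → [β].
/a/ — between /l/ and /x/, in an unstressed syllable — surfaces as [ə] (rule 4).
/i/ (word-final): rule 4 targets it, but not in an unstressed syllable → unchanged [i].

[jəβləˈxi]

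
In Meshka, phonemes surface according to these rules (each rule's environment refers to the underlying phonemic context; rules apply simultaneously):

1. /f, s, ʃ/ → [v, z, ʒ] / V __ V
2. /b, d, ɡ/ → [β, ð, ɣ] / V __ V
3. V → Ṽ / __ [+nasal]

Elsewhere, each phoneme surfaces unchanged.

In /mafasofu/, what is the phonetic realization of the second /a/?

/a/ — between /f/ and /s/; rule 3 does not apply here → [a].

[a]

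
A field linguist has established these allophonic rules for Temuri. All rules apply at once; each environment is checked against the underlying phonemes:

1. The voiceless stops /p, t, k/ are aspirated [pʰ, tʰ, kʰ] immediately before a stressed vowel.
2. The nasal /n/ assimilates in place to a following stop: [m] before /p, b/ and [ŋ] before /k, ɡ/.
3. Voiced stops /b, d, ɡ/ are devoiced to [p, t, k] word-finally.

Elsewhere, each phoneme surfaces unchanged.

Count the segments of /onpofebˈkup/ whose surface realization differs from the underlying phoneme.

Segments that undergo a rule: /n/ → [m] (rule 2); /k/ → [kʰ] (rule 1).
All other segments surface unchanged.

2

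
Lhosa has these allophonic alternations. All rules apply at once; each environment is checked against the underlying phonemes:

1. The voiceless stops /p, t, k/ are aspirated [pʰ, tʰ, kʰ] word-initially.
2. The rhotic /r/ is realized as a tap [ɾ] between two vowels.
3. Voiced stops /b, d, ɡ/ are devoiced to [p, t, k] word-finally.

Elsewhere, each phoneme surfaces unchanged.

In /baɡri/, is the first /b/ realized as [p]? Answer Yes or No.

/b/ — word-initial; rule 3 does not apply here → [b].
The actual realization is [b], not [p].

No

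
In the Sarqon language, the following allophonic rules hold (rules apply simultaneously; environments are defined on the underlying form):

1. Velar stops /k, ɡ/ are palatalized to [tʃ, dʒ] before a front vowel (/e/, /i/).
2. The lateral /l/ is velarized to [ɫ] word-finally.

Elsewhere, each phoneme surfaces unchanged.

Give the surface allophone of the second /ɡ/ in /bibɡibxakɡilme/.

[dʒ]

/ɡ/ (between /k/ and /i/): before a front vowel, so rule 1 applies → [dʒ].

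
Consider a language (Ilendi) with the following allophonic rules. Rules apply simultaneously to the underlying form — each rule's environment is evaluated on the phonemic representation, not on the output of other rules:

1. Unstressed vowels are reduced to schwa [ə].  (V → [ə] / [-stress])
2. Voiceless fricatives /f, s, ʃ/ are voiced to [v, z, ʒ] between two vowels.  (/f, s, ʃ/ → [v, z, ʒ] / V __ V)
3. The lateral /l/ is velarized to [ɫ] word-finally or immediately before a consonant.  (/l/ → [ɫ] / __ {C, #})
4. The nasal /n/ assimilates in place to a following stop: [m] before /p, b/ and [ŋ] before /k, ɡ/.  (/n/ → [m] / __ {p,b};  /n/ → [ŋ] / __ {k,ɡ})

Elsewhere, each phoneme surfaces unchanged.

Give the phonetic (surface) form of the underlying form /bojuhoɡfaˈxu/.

[bəjəhəɡfəˈxu]

/b/ (word-initial): no rule targets it → [b].
/o/ meets the environment for rule 1 (in an unstressed syllable) → [ə].
/j/ stays [j].
Rule 1 applies to /u/ (between /j/ and /h/: in an unstressed syllable) → [ə].
/h/ (between /u/ and /o/) is unaffected → [h].
/o/ (between /h/ and /ɡ/) occurs in an unstressed syllable → [ə] by rule 1.
/ɡ/ (between /o/ and /f/): no rule targets it → [ɡ].
/f/ (between /ɡ/ and /a/): rule 2 targets it, but not between two vowels → unchanged [f].
/a/ (between /f/ and /x/): in an unstressed syllable, so rule 1 applies → [ə].
/x/ stays [x].
/u/ (word-final) is in the target of rule 1 but the environment (in an unstressed syllable) is not met → [u].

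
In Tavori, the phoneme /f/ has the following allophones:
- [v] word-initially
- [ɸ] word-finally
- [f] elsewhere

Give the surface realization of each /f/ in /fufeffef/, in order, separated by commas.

Occurrence 1 (position 1): word-initially → [v].
Occurrence 2 (position 3): no conditioning environment matches → elsewhere allophone [f].
Occurrence 3 (position 5): no conditioning environment matches → elsewhere allophone [f].
Occurrence 4 (position 6): no conditioning environment matches → elsewhere allophone [f].
Occurrence 5 (position 8): word-finally → [ɸ].

[v], [f], [f], [f], [ɸ]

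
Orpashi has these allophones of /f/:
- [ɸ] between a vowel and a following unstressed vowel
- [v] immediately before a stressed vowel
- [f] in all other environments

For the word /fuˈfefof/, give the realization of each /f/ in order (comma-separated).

[f], [v], [ɸ], [f]

Occurrence 1 (position 1): no conditioning environment matches → elsewhere allophone [f].
Occurrence 2 (position 3): immediately before a stressed vowel → [v].
Occurrence 3 (position 5): between a vowel and a following unstressed vowel → [ɸ].
Occurrence 4 (position 7): no conditioning environment matches → elsewhere allophone [f].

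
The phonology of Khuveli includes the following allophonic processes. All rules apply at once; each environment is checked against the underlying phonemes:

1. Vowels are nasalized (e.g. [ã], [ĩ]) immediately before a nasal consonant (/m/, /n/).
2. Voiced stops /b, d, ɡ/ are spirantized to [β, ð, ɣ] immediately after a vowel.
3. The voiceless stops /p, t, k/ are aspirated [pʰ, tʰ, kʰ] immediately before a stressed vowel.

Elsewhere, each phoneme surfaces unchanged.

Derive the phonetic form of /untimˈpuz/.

[ũntĩmˈpʰuz]

/u/ meets the environment for rule 1 (before a nasal consonant) → [ũ].
/n/ (between /u/ and /t/) is unaffected → [n].
/t/ (between /n/ and /i/) fails the environment for rule 3, so it stays [t].
/i/ (between /t/ and /m/): before a nasal consonant, so rule 1 applies → [ĩ].
/m/ (between /i/ and /p/): no rule targets it → [m].
/p/ (between /m/ and /u/) occurs immediately before a stressed vowel → [pʰ] by rule 3.
/u/ (between /p/ and /z/) fails the environment for rule 1, so it stays [u].
/z/ (word-final) is unaffected → [z].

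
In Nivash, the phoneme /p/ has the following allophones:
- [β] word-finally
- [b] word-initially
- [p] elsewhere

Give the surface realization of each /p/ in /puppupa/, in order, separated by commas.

Occurrence 1 (position 1): word-initially → [b].
Occurrence 2 (position 3): no conditioning environment matches → elsewhere allophone [p].
Occurrence 3 (position 4): no conditioning environment matches → elsewhere allophone [p].
Occurrence 4 (position 6): no conditioning environment matches → elsewhere allophone [p].

[b], [p], [p], [p]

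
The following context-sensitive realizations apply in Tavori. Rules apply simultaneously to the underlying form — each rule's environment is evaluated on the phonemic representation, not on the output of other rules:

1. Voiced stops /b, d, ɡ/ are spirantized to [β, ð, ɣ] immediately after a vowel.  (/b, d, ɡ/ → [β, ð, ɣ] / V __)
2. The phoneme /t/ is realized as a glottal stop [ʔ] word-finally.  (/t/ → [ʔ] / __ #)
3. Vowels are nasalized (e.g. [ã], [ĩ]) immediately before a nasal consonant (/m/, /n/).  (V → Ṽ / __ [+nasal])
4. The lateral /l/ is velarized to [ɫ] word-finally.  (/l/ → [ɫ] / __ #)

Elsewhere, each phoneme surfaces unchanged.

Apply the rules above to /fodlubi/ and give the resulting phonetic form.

[foðluβi]

/f/ — not in any rule's target class → [f].
/o/ (between /f/ and /d/): rule 3 targets it, but not before a nasal consonant → unchanged [o].
/d/ — between /o/ and /l/, immediately after a vowel — surfaces as [ð] (rule 1).
/l/ (between /d/ and /u/) is in the target of rule 4 but the environment (word-finally) is not met → [l].
/u/ (between /l/ and /b/): rule 3 targets it, but not before a nasal consonant → unchanged [u].
/b/ — between /u/ and /i/, immediately after a vowel — surfaces as [β] (rule 1).
/i/ — word-final; rule 3 does not apply here → [i].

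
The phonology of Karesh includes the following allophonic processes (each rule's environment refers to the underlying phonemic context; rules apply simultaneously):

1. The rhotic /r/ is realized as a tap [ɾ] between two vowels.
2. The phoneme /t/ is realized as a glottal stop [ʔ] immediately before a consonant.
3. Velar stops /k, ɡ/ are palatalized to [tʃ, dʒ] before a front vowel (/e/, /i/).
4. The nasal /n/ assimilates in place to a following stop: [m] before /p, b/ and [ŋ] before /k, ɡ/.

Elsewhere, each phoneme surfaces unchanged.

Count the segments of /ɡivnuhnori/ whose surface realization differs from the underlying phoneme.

Segments that undergo a rule: /ɡ/ → [dʒ] (rule 3); /r/ → [ɾ] (rule 1).
All other segments surface unchanged.

2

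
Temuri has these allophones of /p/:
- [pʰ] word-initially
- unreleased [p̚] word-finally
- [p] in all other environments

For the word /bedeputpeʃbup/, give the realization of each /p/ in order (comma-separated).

Occurrence 1 (position 5): no conditioning environment matches → elsewhere allophone [p].
Occurrence 2 (position 8): no conditioning environment matches → elsewhere allophone [p].
Occurrence 3 (position 13): word-finally → [p̚].

[p], [p], [p̚]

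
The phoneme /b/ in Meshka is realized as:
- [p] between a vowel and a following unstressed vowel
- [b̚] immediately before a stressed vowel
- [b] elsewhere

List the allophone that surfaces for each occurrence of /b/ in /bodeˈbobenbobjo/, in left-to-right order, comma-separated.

Occurrence 1 (position 1): no conditioning environment matches → elsewhere allophone [b].
Occurrence 2 (position 5): immediately before a stressed vowel → [b̚].
Occurrence 3 (position 7): between a vowel and a following unstressed vowel → [p].
Occurrence 4 (position 10): no conditioning environment matches → elsewhere allophone [b].
Occurrence 5 (position 12): no conditioning environment matches → elsewhere allophone [b].

[b], [b̚], [p], [b], [b]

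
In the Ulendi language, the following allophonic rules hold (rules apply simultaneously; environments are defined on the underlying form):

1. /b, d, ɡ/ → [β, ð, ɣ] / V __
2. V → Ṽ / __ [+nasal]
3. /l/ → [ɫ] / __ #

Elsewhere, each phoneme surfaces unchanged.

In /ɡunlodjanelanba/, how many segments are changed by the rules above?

4

Segments that undergo a rule: /u/ → [ũ] (rule 2); /d/ → [ð] (rule 1); /a/ → [ã] (rule 2); /a/ → [ã] (rule 2).
All other segments surface unchanged.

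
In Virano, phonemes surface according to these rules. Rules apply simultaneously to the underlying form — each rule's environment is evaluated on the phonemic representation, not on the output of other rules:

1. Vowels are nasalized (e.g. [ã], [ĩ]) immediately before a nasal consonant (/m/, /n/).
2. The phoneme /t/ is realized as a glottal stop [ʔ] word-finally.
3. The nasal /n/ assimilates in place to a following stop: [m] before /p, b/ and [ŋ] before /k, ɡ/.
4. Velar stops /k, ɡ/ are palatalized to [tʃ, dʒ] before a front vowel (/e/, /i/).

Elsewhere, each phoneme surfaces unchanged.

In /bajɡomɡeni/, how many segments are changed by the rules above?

Segments that undergo a rule: /o/ → [õ] (rule 1); /ɡ/ → [dʒ] (rule 4); /e/ → [ẽ] (rule 1).
All other segments surface unchanged.

3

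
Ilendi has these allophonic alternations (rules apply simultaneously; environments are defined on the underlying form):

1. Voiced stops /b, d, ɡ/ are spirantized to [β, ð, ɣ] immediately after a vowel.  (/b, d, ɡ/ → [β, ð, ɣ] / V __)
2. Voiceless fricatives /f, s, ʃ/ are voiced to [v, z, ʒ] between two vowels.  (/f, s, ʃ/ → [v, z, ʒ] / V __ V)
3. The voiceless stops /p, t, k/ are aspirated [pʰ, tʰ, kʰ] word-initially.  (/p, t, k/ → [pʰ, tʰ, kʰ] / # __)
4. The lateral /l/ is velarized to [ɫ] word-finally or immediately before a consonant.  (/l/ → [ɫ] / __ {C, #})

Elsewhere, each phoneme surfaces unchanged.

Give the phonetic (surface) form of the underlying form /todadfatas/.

/t/ (word-initial): word-initially, so rule 3 applies → [tʰ].
/d/ — between /o/ and /a/, immediately after a vowel — surfaces as [ð] (rule 1).
/d/ (between /a/ and /f/): immediately after a vowel, so rule 1 applies → [ð].
/f/ (between /d/ and /a/): rule 2 targets it, but not between two vowels → unchanged [f].
/t/ (between /a/ and /a/) fails the environment for rule 3, so it stays [t].
/s/ (word-final) fails the environment for rule 2, so it stays [s].

[tʰoðaðfatas]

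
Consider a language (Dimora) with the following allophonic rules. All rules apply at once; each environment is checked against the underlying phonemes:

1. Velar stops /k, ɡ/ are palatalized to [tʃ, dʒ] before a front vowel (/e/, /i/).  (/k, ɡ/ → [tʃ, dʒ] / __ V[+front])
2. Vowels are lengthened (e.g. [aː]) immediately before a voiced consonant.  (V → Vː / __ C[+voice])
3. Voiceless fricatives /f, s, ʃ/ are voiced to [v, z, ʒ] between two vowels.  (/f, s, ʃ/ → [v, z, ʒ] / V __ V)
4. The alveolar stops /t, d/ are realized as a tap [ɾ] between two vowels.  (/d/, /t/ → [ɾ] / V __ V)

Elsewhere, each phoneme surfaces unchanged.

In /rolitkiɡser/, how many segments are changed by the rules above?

4

Segments that undergo a rule: /o/ → [oː] (rule 2); /k/ → [tʃ] (rule 1); /i/ → [iː] (rule 2); /e/ → [eː] (rule 2).
All other segments surface unchanged.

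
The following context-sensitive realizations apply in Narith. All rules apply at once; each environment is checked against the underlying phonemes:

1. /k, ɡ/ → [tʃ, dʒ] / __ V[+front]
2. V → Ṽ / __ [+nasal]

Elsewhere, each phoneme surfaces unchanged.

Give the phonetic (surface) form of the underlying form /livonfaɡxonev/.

[livõnfaɡxõnev]

/l/ (word-initial) is unaffected → [l].
/i/ — between /l/ and /v/; rule 2 does not apply here → [i].
/v/ stays [v].
/o/ (between /v/ and /n/): before a nasal consonant, so rule 2 applies → [õ].
/n/ stays [n].
/f/ — not in any rule's target class → [f].
/a/ (between /f/ and /ɡ/) is in the target of rule 2 but the environment (before a nasal consonant) is not met → [a].
/ɡ/ (between /a/ and /x/): rule 1 targets it, but not before a front vowel → unchanged [ɡ].
/x/ (between /ɡ/ and /o/) is unaffected → [x].
Rule 2 applies to /o/ (between /x/ and /n/: before a nasal consonant) → [õ].
/n/ — not in any rule's target class → [n].
/e/ (between /n/ and /v/) fails the environment for rule 2, so it stays [e].
/v/ — not in any rule's target class → [v].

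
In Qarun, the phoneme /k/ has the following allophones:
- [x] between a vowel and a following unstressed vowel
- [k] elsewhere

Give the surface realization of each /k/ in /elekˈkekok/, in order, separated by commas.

Occurrence 1 (position 4): no conditioning environment matches → elsewhere allophone [k].
Occurrence 2 (position 5): no conditioning environment matches → elsewhere allophone [k].
Occurrence 3 (position 7): between a vowel and a following unstressed vowel → [x].
Occurrence 4 (position 9): no conditioning environment matches → elsewhere allophone [k].

[k], [k], [x], [k]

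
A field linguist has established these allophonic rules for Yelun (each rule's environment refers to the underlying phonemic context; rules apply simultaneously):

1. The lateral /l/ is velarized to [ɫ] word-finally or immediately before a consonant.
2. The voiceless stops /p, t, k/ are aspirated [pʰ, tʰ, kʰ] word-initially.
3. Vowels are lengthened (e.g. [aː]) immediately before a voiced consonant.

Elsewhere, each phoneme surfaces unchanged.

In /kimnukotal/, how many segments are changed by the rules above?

4

Segments that undergo a rule: /k/ → [kʰ] (rule 2); /i/ → [iː] (rule 3); /a/ → [aː] (rule 3); /l/ → [ɫ] (rule 1).
All other segments surface unchanged.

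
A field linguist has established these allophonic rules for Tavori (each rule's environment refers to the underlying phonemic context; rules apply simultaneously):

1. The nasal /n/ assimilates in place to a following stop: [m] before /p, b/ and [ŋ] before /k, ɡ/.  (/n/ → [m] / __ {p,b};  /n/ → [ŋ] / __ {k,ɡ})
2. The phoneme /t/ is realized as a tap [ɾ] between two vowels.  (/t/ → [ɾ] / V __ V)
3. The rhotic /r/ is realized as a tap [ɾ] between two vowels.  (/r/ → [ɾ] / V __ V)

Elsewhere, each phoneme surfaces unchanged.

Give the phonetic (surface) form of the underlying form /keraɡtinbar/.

/k/ (word-initial) is unaffected → [k].
/e/ stays [e].
Rule 3 applies to /r/ (between /e/ and /a/: between two vowels) → [ɾ].
/a/ (between /r/ and /ɡ/) is unaffected → [a].
/ɡ/ — not in any rule's target class → [ɡ].
/t/ (between /ɡ/ and /i/): rule 2 targets it, but not between two vowels → unchanged [t].
/i/ (between /t/ and /n/) is unaffected → [i].
/n/ (between /i/ and /b/) occurs before a labial or velar stop → [m] by rule 1.
/b/ stays [b].
/a/ (between /b/ and /r/): no rule targets it → [a].
/r/ (word-final) fails the environment for rule 3, so it stays [r].

[keɾaɡtimbar]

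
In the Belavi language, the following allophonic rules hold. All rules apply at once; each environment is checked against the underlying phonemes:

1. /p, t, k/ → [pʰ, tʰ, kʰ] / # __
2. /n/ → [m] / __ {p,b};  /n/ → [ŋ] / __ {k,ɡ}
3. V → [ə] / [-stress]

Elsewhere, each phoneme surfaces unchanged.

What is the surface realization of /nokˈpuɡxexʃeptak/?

/n/ (word-initial) is in the target of rule 2 but the environment (before a labial or velar stop) is not met → [n].
/o/ — between /n/ and /k/, in an unstressed syllable — surfaces as [ə] (rule 3).
/k/ (between /o/ and /p/): rule 1 targets it, but not word-initially → unchanged [k].
/p/ (between /k/ and /u/) is in the target of rule 1 but the environment (word-initially) is not met → [p].
/u/ (between /p/ and /ɡ/): rule 3 targets it, but not in an unstressed syllable → unchanged [u].
/ɡ/ (between /u/ and /x/) is unaffected → [ɡ].
/x/ stays [x].
/e/ (between /x/ and /x/): in an unstressed syllable, so rule 3 applies → [ə].
/x/ (between /e/ and /ʃ/): no rule targets it → [x].
/ʃ/ (between /x/ and /e/) is unaffected → [ʃ].
/e/ — between /ʃ/ and /p/, in an unstressed syllable — surfaces as [ə] (rule 3).
/p/ (between /e/ and /t/) is in the target of rule 1 but the environment (word-initially) is not met → [p].
/t/ (between /p/ and /a/): rule 1 targets it, but not word-initially → unchanged [t].
/a/ — between /t/ and /k/, in an unstressed syllable — surfaces as [ə] (rule 3).
/k/ (word-final) is in the target of rule 1 but the environment (word-initially) is not met → [k].

[nəkˈpuɡxəxʃəptək]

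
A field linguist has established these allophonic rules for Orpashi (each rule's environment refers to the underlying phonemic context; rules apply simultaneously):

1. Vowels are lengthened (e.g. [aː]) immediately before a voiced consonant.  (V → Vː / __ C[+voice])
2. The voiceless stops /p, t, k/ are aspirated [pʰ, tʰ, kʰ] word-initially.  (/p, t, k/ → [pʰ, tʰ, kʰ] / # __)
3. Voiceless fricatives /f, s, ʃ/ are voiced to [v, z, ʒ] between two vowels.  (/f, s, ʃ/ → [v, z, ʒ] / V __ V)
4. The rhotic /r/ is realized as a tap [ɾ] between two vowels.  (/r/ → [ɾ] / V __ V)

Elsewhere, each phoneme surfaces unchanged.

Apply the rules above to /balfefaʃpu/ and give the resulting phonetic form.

[baːlfevaʃpu]

/b/ — not in any rule's target class → [b].
/a/ (between /b/ and /l/): before a voiced consonant, so rule 1 applies → [aː].
/l/ stays [l].
/f/ (between /l/ and /e/) fails the environment for rule 3, so it stays [f].
/e/ (between /f/ and /f/): rule 1 targets it, but not before a voiced consonant → unchanged [e].
/f/ (between /e/ and /a/) occurs between two vowels → [v] by rule 3.
/a/ (between /f/ and /ʃ/) fails the environment for rule 1, so it stays [a].
/ʃ/ — between /a/ and /p/; rule 3 does not apply here → [ʃ].
/p/ — between /ʃ/ and /u/; rule 2 does not apply here → [p].
/u/ — word-final; rule 1 does not apply here → [u].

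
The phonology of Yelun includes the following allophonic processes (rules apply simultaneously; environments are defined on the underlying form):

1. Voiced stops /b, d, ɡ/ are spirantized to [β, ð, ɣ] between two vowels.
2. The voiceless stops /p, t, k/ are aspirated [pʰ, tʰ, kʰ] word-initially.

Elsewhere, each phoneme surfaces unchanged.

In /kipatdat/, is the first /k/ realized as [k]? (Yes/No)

/k/ (word-initial): word-initially, so rule 2 applies → [kʰ].
The actual realization is [kʰ], not [k].

No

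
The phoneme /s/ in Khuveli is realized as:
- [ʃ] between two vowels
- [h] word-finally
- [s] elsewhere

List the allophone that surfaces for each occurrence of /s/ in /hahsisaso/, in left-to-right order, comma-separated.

[s], [ʃ], [ʃ]

Occurrence 1 (position 4): no conditioning environment matches → elsewhere allophone [s].
Occurrence 2 (position 6): between two vowels → [ʃ].
Occurrence 3 (position 8): between two vowels → [ʃ].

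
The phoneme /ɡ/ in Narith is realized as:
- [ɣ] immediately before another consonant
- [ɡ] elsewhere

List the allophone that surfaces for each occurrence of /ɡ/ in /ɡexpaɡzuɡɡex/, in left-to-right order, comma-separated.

Occurrence 1 (position 1): no conditioning environment matches → elsewhere allophone [ɡ].
Occurrence 2 (position 6): immediately before another consonant → [ɣ].
Occurrence 3 (position 9): immediately before another consonant → [ɣ].
Occurrence 4 (position 10): no conditioning environment matches → elsewhere allophone [ɡ].

[ɡ], [ɣ], [ɣ], [ɡ]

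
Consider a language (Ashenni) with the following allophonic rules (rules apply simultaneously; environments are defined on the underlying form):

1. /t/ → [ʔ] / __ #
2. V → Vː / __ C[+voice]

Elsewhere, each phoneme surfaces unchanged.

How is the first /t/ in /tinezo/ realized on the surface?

/t/ (word-initial): rule 1 targets it, but not word-finally → unchanged [t].

[t]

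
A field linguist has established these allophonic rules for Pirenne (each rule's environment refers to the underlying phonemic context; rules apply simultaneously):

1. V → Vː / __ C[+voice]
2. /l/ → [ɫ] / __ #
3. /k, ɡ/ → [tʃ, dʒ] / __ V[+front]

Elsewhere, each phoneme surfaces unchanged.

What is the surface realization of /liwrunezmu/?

/l/ (word-initial) fails the environment for rule 2, so it stays [l].
/i/ (between /l/ and /w/): before a voiced consonant, so rule 1 applies → [iː].
/w/ stays [w].
/r/ — not in any rule's target class → [r].
/u/ — between /r/ and /n/, before a voiced consonant — surfaces as [uː] (rule 1).
/n/ (between /u/ and /e/) is unaffected → [n].
/e/ meets the environment for rule 1 (before a voiced consonant) → [eː].
/z/ (between /e/ and /m/): no rule targets it → [z].
/m/ stays [m].
/u/ (word-final): rule 1 targets it, but not before a voiced consonant → unchanged [u].

[liːwruːneːzmu]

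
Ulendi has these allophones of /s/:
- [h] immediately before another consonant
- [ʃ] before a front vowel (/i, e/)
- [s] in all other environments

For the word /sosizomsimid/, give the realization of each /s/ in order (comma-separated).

Occurrence 1 (position 1): no conditioning environment matches → elsewhere allophone [s].
Occurrence 2 (position 3): before a front vowel (/i, e/) → [ʃ].
Occurrence 3 (position 8): before a front vowel (/i, e/) → [ʃ].

[s], [ʃ], [ʃ]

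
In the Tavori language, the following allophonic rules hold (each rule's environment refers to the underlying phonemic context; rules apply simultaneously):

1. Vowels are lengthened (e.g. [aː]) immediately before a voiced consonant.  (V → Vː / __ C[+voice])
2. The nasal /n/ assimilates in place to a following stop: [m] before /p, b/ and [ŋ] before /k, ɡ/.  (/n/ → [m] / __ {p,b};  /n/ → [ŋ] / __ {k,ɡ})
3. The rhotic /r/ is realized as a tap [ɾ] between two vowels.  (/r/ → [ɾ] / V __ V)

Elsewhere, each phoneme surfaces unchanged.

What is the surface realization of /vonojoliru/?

/v/ stays [v].
/o/ (between /v/ and /n/): before a voiced consonant, so rule 1 applies → [oː].
/n/ — between /o/ and /o/; rule 2 does not apply here → [n].
/o/ meets the environment for rule 1 (before a voiced consonant) → [oː].
/j/ (between /o/ and /o/) is unaffected → [j].
/o/ (between /j/ and /l/) occurs before a voiced consonant → [oː] by rule 1.
/l/ (between /o/ and /i/): no rule targets it → [l].
/i/ (between /l/ and /r/) occurs before a voiced consonant → [iː] by rule 1.
/r/ (between /i/ and /u/) occurs between two vowels → [ɾ] by rule 3.
/u/ (word-final) is in the target of rule 1 but the environment (before a voiced consonant) is not met → [u].

[voːnoːjoːliːɾu]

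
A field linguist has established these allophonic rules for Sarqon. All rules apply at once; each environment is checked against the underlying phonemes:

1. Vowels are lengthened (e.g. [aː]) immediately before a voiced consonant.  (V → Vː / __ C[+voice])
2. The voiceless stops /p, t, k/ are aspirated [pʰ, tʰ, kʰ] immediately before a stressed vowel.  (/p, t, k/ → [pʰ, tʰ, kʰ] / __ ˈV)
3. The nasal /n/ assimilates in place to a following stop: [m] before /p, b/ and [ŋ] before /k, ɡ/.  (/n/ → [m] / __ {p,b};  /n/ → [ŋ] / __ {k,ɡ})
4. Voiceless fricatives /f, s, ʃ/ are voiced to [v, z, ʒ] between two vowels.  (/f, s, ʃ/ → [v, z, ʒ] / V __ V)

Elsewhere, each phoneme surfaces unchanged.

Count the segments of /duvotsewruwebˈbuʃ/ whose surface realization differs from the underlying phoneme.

Segments that undergo a rule: /u/ → [uː] (rule 1); /e/ → [eː] (rule 1); /u/ → [uː] (rule 1); /e/ → [eː] (rule 1).
All other segments surface unchanged.

4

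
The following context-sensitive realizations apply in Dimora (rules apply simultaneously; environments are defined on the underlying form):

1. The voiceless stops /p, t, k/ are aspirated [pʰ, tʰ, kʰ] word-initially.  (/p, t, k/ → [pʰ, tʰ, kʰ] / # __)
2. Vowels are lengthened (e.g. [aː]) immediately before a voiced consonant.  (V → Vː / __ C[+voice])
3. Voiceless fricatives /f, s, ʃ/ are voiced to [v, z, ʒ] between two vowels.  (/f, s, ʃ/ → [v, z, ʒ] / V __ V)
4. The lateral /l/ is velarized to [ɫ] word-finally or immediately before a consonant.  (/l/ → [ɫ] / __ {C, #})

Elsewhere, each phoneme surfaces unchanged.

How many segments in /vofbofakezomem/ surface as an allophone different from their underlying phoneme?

4

Segments that undergo a rule: /f/ → [v] (rule 3); /e/ → [eː] (rule 2); /o/ → [oː] (rule 2); /e/ → [eː] (rule 2).
All other segments surface unchanged.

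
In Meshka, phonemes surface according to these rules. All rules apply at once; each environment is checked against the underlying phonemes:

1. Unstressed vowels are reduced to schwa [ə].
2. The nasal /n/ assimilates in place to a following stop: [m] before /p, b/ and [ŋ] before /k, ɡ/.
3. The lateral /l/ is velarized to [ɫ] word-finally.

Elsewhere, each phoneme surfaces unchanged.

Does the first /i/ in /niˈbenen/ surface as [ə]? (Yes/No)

Yes

/i/ meets the environment for rule 1 (in an unstressed syllable) → [ə].
The actual realization is [ə], which matches [ə].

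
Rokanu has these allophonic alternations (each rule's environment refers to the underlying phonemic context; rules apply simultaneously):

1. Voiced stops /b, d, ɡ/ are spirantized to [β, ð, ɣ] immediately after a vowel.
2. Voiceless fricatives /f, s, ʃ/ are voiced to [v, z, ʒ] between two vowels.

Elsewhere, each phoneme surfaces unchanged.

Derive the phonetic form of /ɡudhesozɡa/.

/ɡ/ (word-initial): rule 1 targets it, but not immediately after a vowel → unchanged [ɡ].
/d/ meets the environment for rule 1 (immediately after a vowel) → [ð].
Rule 2 applies to /s/ (between /e/ and /o/: between two vowels) → [z].
/ɡ/ (between /z/ and /a/) is in the target of rule 1 but the environment (immediately after a vowel) is not met → [ɡ].

[ɡuðhezozɡa]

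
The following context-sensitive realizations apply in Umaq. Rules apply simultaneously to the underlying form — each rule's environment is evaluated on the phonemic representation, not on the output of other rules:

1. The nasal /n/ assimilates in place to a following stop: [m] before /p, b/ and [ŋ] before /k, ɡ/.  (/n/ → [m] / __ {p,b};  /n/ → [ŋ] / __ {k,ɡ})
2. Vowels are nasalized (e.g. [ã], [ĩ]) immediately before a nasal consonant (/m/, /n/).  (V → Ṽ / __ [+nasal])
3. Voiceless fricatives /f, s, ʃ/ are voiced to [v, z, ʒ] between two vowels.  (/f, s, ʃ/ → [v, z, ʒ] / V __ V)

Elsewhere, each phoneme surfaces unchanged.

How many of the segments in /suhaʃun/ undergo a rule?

2

Segments that undergo a rule: /ʃ/ → [ʒ] (rule 3); /u/ → [ũ] (rule 2).
All other segments surface unchanged.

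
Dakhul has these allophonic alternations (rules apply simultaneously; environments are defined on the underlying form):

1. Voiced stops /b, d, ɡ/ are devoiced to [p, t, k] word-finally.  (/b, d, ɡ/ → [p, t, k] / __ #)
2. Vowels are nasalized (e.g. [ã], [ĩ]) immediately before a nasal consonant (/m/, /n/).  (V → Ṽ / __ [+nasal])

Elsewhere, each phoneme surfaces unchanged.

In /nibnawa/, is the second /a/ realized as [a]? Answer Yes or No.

/a/ (word-final): rule 2 targets it, but not before a nasal consonant → unchanged [a].
The actual realization is [a], which matches [a].

Yes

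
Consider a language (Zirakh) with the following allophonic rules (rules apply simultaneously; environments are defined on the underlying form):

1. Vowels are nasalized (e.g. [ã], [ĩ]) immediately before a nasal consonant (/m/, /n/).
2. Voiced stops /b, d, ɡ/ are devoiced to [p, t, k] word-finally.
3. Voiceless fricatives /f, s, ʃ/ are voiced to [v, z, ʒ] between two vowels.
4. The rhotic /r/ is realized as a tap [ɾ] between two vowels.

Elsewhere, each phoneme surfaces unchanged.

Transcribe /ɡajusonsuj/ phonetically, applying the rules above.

[ɡajuzõnsuj]

/ɡ/ (word-initial) fails the environment for rule 2, so it stays [ɡ].
/a/ — between /ɡ/ and /j/; rule 1 does not apply here → [a].
/u/ (between /j/ and /s/): rule 1 targets it, but not before a nasal consonant → unchanged [u].
/s/ meets the environment for rule 3 (between two vowels) → [z].
/o/ meets the environment for rule 1 (before a nasal consonant) → [õ].
/s/ (between /n/ and /u/) is in the target of rule 3 but the environment (between two vowels) is not met → [s].
/u/ — between /s/ and /j/; rule 1 does not apply here → [u].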